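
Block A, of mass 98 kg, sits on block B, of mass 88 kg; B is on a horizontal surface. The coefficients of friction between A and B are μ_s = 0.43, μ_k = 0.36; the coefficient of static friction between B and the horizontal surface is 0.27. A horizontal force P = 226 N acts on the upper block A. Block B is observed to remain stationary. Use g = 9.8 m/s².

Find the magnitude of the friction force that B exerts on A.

The normal force B exerts on A is simply A's weight, N₁ = 960.4 N.
Maximum static friction on A from B: μ_s N₁ = 0.43×960.4 = 413 N.
P = 226 N is within that limit, so A and B move together (both at rest); the A–B friction is simply f₁ = P = 226 N.
By Newton's third law B feels 226 N forward from A. With B stationary, the floor's static friction on B balances it: f₂ = 226 N (well within μ_s(m_A+m_B)g = 492.2 N).

f ≈ 226 N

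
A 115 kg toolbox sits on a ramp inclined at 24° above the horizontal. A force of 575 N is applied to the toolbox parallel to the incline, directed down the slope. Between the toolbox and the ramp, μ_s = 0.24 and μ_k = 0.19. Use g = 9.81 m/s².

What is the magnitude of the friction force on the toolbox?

The normal reaction is N = m g cos θ = 1031 N.
The friction needed for equilibrium is m g sin θ + P = 458.9 + 575 = 1034 N, measured positive up-slope.
Static friction can supply at most μ_s N = 247.3 N.
Since |1034| > 247.3 N, static friction cannot hold it; the toolbox slides down the incline and kinetic friction applies: f = μ_k N = 0.19 × 1031 = 196 N.

f ≈ 196 N (up the incline)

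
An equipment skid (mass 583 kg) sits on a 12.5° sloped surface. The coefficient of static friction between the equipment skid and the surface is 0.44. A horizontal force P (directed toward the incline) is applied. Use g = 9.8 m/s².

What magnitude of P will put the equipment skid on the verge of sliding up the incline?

At impending motion up the slope, friction acts down-slope at its limit: f = μ_s N.
Perpendicular to the incline: N = m g cos θ + P sin θ.
Along the incline: P cos θ = m g sin θ + μ_s N = m g sin θ + μ_s (m g cos θ + P sin θ).
Solving, P (cos θ − μ_s sin θ) = m g (sin θ + μ_s cos θ), so P = 583×9.8×(sin 12.5° + 0.44 cos 12.5°)/(cos 12.5° − 0.44 sin 12.5°) = 5710×0.646/0.8811 = 4190 N.

P ≈ 4190 N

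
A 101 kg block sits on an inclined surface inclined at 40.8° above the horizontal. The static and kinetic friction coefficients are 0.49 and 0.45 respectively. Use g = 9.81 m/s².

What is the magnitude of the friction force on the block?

f ≈ 338 N (up the incline)

The normal reaction is N = m g cos θ = 750 N.
For equilibrium along the incline, friction must balance the weight component: f = m g sin θ = 647.4 N up the slope.
The static-friction ceiling is μ_s N = 0.49 × 750 = 367.5 N.
Since |647.4| > 367.5 N, static friction cannot hold it; the block slides down the incline and kinetic friction applies: f = μ_k N = 0.45 × 750 = 338 N.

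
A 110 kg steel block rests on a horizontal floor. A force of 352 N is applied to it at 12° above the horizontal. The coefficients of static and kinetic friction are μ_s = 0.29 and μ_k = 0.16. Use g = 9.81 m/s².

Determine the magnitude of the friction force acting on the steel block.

f ≈ 161 N

N = m g − P sin α = 1079 − 352×sin 12° = 1006 N.
The horizontal driving force is P cos α = 344.3 N, so equilibrium needs friction f = 344.3 N.
The static-friction limit is μ_s N = 291.7 N.
344.3 > 291.7 N → the steel block slides; f = μ_k N = 0.16×1006 = 161 N.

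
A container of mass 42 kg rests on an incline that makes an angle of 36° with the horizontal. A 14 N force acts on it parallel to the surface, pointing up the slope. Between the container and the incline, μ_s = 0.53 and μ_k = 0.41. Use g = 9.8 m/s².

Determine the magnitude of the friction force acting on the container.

f ≈ 137 N (up the incline)

The normal reaction is N = m g cos θ = 333 N.
The friction needed for equilibrium is m g sin θ − P = 241.9 − 14 = 227.9 N, measured positive up-slope.
Maximum static friction available: μ_s N = 0.53 × 333 = 176.5 N.
|227.9| exceeds 176.5 N, so the container slips down-slope; friction is kinetic, f = μ_k N = 0.41×333 = 137 N.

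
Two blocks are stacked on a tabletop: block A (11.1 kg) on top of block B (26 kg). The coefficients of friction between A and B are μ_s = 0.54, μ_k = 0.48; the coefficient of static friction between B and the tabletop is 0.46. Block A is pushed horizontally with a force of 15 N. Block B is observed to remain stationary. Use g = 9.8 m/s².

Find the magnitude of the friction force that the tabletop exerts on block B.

Between the blocks, N₁ = m_A g = 108.8 N.
So the A–B interface can sustain at most μ_s N₁ = 58.74 N of static friction.
P = 15 N is within that limit, so A and B move together (both at rest); the A–B friction is simply f₁ = P = 15 N.
By Newton's third law B feels 15 N forward from A. With B stationary, the floor's static friction on B balances it: f₂ = 15 N (well within μ_s(m_A+m_B)g = 167.2 N).

f ≈ 15 N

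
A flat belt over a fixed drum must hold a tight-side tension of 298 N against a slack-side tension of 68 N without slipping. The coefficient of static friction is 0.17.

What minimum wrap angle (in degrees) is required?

T₂/T₁ = e^{μβ} → β = ln(T₂/T₁)/μ.
β = ln(298/68)/0.17 = 1.478/0.17 = 8.692 rad.
In degrees: β = 8.692 × 180/π = 498°.

β_min ≈ 498°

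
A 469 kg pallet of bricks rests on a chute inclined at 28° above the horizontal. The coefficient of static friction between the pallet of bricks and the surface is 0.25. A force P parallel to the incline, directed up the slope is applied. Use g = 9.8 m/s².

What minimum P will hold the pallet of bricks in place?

P_min ≈ 1140 N

The pallet of bricks tends to slide down (tan θ > μ_s), so at the point of impending slip friction acts up-slope at its limit: f = μ_s N.
P is parallel to the surface, so N = m g cos θ = 4060 N.
Along the incline: P + μ_s N = m g sin θ, so P = 2160 − 0.25×4060 = 1140 N.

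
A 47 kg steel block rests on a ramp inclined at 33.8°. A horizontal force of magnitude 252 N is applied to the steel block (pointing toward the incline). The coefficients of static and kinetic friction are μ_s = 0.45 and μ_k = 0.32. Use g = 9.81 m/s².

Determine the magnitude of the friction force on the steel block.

Normal direction: N = m g cos θ + P sin θ = 523.3 N.
Parallel to the incline: P cos θ − m g sin θ = 209.4 − 256.5 = -47.08 N; the friction needed to balance this is 47.08 N acting up the slope.
The limit of static friction is μ_s N = 235.5 N.
Since 47.08 N is within the 235.5 N limit, the steel block stays put and friction is exactly 47.1 N.

f ≈ 47.1 N (up the incline)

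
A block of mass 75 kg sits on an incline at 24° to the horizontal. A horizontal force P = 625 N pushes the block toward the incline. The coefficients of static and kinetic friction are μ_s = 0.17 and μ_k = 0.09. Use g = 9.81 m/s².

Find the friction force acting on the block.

Resolve perpendicular to the incline: N = m g cos θ + P sin θ = 75×9.81×cos 24° + 625×sin 24° = 926.4 N.
Parallel to the incline: P cos θ − m g sin θ = 571 − 299.3 = 271.7 N; the friction needed to balance this is 271.7 N acting down the slope.
Maximum static friction: μ_s N = 0.17 × 926.4 = 157.5 N.
The required 271.7 N exceeds the static limit, so the block slides up-slope and f = μ_k N = 0.09×926.4 = 83.4 N.

f ≈ 83.4 N (down the incline)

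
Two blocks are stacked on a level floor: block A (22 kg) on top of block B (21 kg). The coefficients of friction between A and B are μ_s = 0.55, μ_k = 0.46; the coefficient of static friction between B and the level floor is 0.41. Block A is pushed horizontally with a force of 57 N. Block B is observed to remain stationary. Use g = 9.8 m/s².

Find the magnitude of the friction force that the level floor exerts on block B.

f ≈ 57 N

The normal force B exerts on A is simply A's weight, N₁ = 215.6 N.
So the A–B interface can sustain at most μ_s N₁ = 118.6 N of static friction.
P = 57 N is within that limit, so A and B move together (both at rest); the A–B friction is simply f₁ = P = 57 N.
B experiences an equal 57 N forward from A (third law). B is in equilibrium, so the floor supplies f₂ = 57 N of static friction (limit μ_s(m_A+m_B)g = 172.8 N, not exceeded).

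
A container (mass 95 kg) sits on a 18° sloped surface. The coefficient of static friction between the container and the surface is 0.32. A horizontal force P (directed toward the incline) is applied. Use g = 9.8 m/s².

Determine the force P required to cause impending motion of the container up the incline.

At impending motion up the slope, friction acts down-slope at its limit: f = μ_s N.
Perpendicular to the incline: N = m g cos θ + P sin θ.
Along the incline: P cos θ = m g sin θ + μ_s N = m g sin θ + μ_s (m g cos θ + P sin θ).
Solving, P (cos θ − μ_s sin θ) = m g (sin θ + μ_s cos θ), so P = 95×9.8×(sin 18° + 0.32 cos 18°)/(cos 18° − 0.32 sin 18°) = 931×0.6134/0.8522 = 670 N.

P ≈ 670 N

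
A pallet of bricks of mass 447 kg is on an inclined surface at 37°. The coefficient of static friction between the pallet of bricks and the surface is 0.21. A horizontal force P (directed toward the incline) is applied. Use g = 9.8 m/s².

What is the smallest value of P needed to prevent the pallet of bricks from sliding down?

P_min ≈ 2060 N

The pallet of bricks tends to slide down (tan θ > μ_s), so at the point of impending slip friction acts up-slope at its limit: f = μ_s N.
Perpendicular to the incline: N = m g cos θ + P sin θ.
Along the incline: P cos θ + μ_s N = m g sin θ, i.e. P cos θ + μ_s (m g cos θ + P sin θ) = m g sin θ.
Solving, P (cos θ + μ_s sin θ) = m g (sin θ − μ_s cos θ), so P = 4380×0.4341/0.925 = 2060 N.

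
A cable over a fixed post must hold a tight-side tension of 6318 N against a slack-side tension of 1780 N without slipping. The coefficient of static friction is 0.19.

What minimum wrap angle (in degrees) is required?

β_min ≈ 382°

T₂/T₁ = e^{μβ} → β = ln(T₂/T₁)/μ.
β = ln(6318/1780)/0.19 = 1.267/0.19 = 6.667 rad.
In degrees: β = 6.667 × 180/π = 382°.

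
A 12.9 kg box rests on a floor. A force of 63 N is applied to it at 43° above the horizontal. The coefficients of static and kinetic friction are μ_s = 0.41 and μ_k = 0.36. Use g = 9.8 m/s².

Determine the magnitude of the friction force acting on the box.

f ≈ 30 N

N = m g − P sin α = 126.4 − 63×sin 43° = 83.45 N.
The horizontal driving force is P cos α = 46.08 N, so equilibrium needs friction f = 46.08 N.
The static-friction limit is μ_s N = 34.22 N.
The required friction exceeds μ_s N, so the box moves and f = μ_k N = 30 N.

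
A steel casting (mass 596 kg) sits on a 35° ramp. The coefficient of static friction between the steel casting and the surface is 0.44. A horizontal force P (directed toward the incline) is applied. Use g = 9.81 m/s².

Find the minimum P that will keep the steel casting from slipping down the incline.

P_min ≈ 1160 N

The steel casting tends to slide down (tan θ > μ_s), so at the point of impending slip friction acts up-slope at its limit: f = μ_s N.
Perpendicular to the incline: N = m g cos θ + P sin θ.
Along the incline: P cos θ + μ_s N = m g sin θ, i.e. P cos θ + μ_s (m g cos θ + P sin θ) = m g sin θ.
Solving, P (cos θ + μ_s sin θ) = m g (sin θ − μ_s cos θ), so P = 5850×0.2131/1.072 = 1160 N.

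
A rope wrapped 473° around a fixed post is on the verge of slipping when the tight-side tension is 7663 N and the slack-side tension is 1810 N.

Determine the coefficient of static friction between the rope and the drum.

T₂/T₁ = e^{μβ} → μ = ln(T₂/T₁)/β.
β = 473° = 8.255 rad.
μ = ln(7663/1810)/8.255 = ln(4.234)/8.255 = 0.175.

μ ≈ 0.175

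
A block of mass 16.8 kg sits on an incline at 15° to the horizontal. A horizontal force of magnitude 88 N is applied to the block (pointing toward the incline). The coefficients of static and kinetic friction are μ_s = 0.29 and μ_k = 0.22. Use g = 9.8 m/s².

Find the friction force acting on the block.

Resolve perpendicular to the incline: N = m g cos θ + P sin θ = 16.8×9.8×cos 15° + 88×sin 15° = 181.8 N.
Along the incline, the net driving force (taking up-slope positive) is P cos θ − m g sin θ = 85 − 42.61 = 42.39 N, so equilibrium requires friction f = -42.39 N (down-slope).
The limit of static friction is μ_s N = 52.72 N.
Since 42.39 N is within the 52.72 N limit, the block stays put and friction is exactly 42.4 N.

f ≈ 42.4 N (down the incline)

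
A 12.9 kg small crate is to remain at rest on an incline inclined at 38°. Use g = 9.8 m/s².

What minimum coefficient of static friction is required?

At the slip threshold m g sin θ = μ_s m g cos θ, so μ_s,min = tan θ.
μ_s,min = tan 38° = 0.781.

μ_s,min ≈ 0.781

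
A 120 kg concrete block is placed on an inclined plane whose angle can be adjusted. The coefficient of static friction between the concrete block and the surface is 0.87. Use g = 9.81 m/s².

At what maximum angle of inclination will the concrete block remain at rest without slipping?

θ_max ≈ 41°

At the slip threshold, m g sin θ = μ_s · m g cos θ, so tan θ = μ_s.
θ_max = arctan(0.87) = 41°.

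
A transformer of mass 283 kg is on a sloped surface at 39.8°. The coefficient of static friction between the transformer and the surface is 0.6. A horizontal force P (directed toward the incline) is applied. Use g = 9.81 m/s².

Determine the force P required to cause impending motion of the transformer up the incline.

At impending motion up the slope, friction acts down-slope at its limit: f = μ_s N.
Perpendicular to the incline: N = m g cos θ + P sin θ.
Along the incline: P cos θ = m g sin θ + μ_s N = m g sin θ + μ_s (m g cos θ + P sin θ).
Solving, P (cos θ − μ_s sin θ) = m g (sin θ + μ_s cos θ), so P = 283×9.81×(sin 39.8° + 0.6 cos 39.8°)/(cos 39.8° − 0.6 sin 39.8°) = 2780×1.101/0.3842 = 7960 N.

P ≈ 7960 N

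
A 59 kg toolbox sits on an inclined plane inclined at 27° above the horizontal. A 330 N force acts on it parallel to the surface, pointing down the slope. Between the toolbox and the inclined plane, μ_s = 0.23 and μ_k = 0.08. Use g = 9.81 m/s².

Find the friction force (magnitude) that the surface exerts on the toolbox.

f ≈ 41.3 N (up the incline)

The normal reaction is N = m g cos θ = 515.7 N.
The friction needed for equilibrium is m g sin θ + P = 262.8 + 330 = 592.8 N, measured positive up-slope.
Maximum static friction available: μ_s N = 0.23 × 515.7 = 118.6 N.
|592.8| exceeds 118.6 N, so the toolbox slips down-slope; friction is kinetic, f = μ_k N = 0.08×515.7 = 41.3 N.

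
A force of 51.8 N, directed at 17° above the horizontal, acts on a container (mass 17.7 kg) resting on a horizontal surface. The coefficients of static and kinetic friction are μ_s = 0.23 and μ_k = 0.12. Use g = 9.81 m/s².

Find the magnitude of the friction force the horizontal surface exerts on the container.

Vertical equilibrium gives N = m g − P sin α = 158.5 N.
Horizontally, friction must balance P cos α = 49.54 N.
μ_s N = 0.23 × 158.5 = 36.45 N.
49.54 > 36.45 N → the container slides; f = μ_k N = 0.12×158.5 = 19 N.

f ≈ 19 N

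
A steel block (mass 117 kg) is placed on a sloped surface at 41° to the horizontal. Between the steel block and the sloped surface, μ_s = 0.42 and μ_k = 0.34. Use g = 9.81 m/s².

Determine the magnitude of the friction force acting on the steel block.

The normal reaction is N = m g cos θ = 866.2 N.
Along the slope the weight component is m g sin θ = 753 N; friction must supply exactly this, acting up-slope.
The static-friction ceiling is μ_s N = 0.42 × 866.2 = 363.8 N.
|753| exceeds 363.8 N, so the steel block slips down-slope; friction is kinetic, f = μ_k N = 0.34×866.2 = 295 N.

f ≈ 295 N (up the incline)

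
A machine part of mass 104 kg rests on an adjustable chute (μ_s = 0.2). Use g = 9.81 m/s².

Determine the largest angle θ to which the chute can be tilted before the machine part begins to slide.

θ_max ≈ 11.3°

At the slip threshold, m g sin θ = μ_s · m g cos θ, so tan θ = μ_s.
θ_max = arctan(0.2) = 11.3°.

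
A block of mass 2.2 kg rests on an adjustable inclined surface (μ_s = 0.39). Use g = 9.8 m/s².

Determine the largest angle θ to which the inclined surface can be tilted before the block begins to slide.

θ_max ≈ 21.3°

At the slip threshold, m g sin θ = μ_s · m g cos θ, so tan θ = μ_s.
θ_max = arctan(0.39) = 21.3°.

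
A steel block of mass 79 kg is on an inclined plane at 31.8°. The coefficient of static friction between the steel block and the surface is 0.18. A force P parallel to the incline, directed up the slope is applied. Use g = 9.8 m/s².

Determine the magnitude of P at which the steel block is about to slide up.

At impending motion up the slope, friction acts down-slope at its limit: f = μ_s N.
P is parallel to the surface, so N = m g cos θ = 658 N.
Along the incline: P = m g sin θ + μ_s N = 408 + 0.18×658 = 526 N.

P ≈ 526 N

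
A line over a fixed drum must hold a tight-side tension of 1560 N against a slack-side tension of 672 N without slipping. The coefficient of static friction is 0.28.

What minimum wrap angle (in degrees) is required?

T₂/T₁ = e^{μβ} → β = ln(T₂/T₁)/μ.
β = ln(1560/672)/0.28 = 0.8422/0.28 = 3.008 rad.
In degrees: β = 3.008 × 180/π = 172°.

β_min ≈ 172°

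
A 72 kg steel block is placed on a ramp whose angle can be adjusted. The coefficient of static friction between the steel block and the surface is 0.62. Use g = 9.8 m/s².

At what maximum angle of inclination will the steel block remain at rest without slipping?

θ_max ≈ 31.8°

At the slip threshold, m g sin θ = μ_s · m g cos θ, so tan θ = μ_s.
θ_max = arctan(0.62) = 31.8°.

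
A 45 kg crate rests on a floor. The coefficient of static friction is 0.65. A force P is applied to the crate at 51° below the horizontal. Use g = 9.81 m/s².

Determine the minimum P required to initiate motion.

N = m g + P sin α (the push presses the crate into the floor).
At impending slip, P cos α = μ_s N = μ_s (m g + P sin α).
Solving: P (cos α − μ_s sin α) = μ_s m g → P = 0.65×441/(cos 51° − 0.65 sin 51°) = 287/0.1242 = 2310 N.

P ≈ 2310 N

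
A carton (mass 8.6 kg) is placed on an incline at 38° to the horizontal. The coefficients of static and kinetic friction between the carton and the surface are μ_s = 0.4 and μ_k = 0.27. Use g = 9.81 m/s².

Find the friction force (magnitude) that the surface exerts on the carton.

Perpendicular to the surface, N = m g cos θ = 8.6·9.81·cos 38° = 66.48 N.
For equilibrium along the incline, friction must balance the weight component: f = m g sin θ = 51.94 N up the slope.
The static-friction ceiling is μ_s N = 0.4 × 66.48 = 26.59 N.
Since |51.94| > 26.59 N, static friction cannot hold it; the carton slides down the incline and kinetic friction applies: f = μ_k N = 0.27 × 66.48 = 17.9 N.

f ≈ 17.9 N (up the incline)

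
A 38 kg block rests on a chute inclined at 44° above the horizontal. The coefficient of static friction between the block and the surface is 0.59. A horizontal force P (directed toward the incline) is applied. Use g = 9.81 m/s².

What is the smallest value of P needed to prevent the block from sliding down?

The block tends to slide down (tan θ > μ_s), so at the point of impending slip friction acts up-slope at its limit: f = μ_s N.
Perpendicular to the incline: N = m g cos θ + P sin θ.
Along the incline: P cos θ + μ_s N = m g sin θ, i.e. P cos θ + μ_s (m g cos θ + P sin θ) = m g sin θ.
Solving, P (cos θ + μ_s sin θ) = m g (sin θ − μ_s cos θ), so P = 373×0.2702/1.129 = 89.2 N.

P_min ≈ 89.2 N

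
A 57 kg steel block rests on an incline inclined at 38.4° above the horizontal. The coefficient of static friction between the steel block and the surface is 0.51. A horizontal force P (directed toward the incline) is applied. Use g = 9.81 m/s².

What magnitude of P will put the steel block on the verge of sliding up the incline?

At impending motion up the slope, friction acts down-slope at its limit: f = μ_s N.
Perpendicular to the incline: N = m g cos θ + P sin θ.
Along the incline: P cos θ = m g sin θ + μ_s N = m g sin θ + μ_s (m g cos θ + P sin θ).
Solving, P (cos θ − μ_s sin θ) = m g (sin θ + μ_s cos θ), so P = 57×9.81×(sin 38.4° + 0.51 cos 38.4°)/(cos 38.4° − 0.51 sin 38.4°) = 559×1.021/0.4669 = 1220 N.

P ≈ 1220 N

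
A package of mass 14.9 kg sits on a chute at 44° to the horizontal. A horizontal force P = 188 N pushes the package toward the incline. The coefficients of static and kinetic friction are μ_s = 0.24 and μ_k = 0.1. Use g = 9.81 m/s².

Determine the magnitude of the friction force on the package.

f ≈ 33.7 N (down the incline)

Resolve perpendicular to the incline: N = m g cos θ + P sin θ = 14.9×9.81×cos 44° + 188×sin 44° = 235.7 N.
Parallel to the incline: P cos θ − m g sin θ = 135.2 − 101.5 = 33.7 N; the friction needed to balance this is 33.7 N acting down the slope.
Maximum static friction: μ_s N = 0.24 × 235.7 = 56.58 N.
Since 33.7 N is within the 56.58 N limit, the package stays put and friction is exactly 33.7 N.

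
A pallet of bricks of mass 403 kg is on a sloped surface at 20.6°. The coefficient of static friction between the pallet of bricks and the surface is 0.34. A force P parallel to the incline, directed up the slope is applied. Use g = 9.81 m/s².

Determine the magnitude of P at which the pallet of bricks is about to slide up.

At impending motion up the slope, friction acts down-slope at its limit: f = μ_s N.
P is parallel to the surface, so N = m g cos θ = 3700 N.
Along the incline: P = m g sin θ + μ_s N = 1390 + 0.34×3700 = 2650 N.

P ≈ 2650 N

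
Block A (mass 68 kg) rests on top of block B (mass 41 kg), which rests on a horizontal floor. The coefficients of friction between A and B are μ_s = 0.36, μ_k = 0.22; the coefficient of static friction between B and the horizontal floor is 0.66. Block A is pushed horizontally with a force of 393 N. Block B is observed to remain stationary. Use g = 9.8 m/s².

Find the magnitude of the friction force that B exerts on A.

The normal force B exerts on A is simply A's weight, N₁ = 666.4 N.
So the A–B interface can sustain at most μ_s N₁ = 239.9 N of static friction.
P = 393 N exceeds that limit, so A slips over B and the interface friction becomes kinetic: f₁ = μ_k N₁ = 0.22×666.4 = 147 N.
B experiences an equal 147 N forward from A (third law). B is in equilibrium, so the floor supplies f₂ = 147 N of static friction (limit μ_s(m_A+m_B)g = 705 N, not exceeded).

f ≈ 147 N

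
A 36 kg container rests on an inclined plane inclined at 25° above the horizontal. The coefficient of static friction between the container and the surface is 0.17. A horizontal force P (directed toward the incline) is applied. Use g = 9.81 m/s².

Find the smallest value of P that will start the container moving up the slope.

P ≈ 244 N

At impending motion up the slope, friction acts down-slope at its limit: f = μ_s N.
Perpendicular to the incline: N = m g cos θ + P sin θ.
Along the incline: P cos θ = m g sin θ + μ_s N = m g sin θ + μ_s (m g cos θ + P sin θ).
Solving, P (cos θ − μ_s sin θ) = m g (sin θ + μ_s cos θ), so P = 36×9.81×(sin 25° + 0.17 cos 25°)/(cos 25° − 0.17 sin 25°) = 353×0.5767/0.8345 = 244 N.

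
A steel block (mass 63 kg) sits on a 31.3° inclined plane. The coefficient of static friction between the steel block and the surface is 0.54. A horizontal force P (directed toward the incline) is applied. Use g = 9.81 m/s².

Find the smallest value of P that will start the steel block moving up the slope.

P ≈ 1060 N

At impending motion up the slope, friction acts down-slope at its limit: f = μ_s N.
Perpendicular to the incline: N = m g cos θ + P sin θ.
Along the incline: P cos θ = m g sin θ + μ_s N = m g sin θ + μ_s (m g cos θ + P sin θ).
Solving, P (cos θ − μ_s sin θ) = m g (sin θ + μ_s cos θ), so P = 63×9.81×(sin 31.3° + 0.54 cos 31.3°)/(cos 31.3° − 0.54 sin 31.3°) = 618×0.9809/0.5739 = 1060 N.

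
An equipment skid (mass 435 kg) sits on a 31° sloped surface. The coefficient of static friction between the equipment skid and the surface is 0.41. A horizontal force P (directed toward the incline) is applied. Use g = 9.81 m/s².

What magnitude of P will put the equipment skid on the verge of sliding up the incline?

P ≈ 5720 N

At impending motion up the slope, friction acts down-slope at its limit: f = μ_s N.
Perpendicular to the incline: N = m g cos θ + P sin θ.
Along the incline: P cos θ = m g sin θ + μ_s N = m g sin θ + μ_s (m g cos θ + P sin θ).
Solving, P (cos θ − μ_s sin θ) = m g (sin θ + μ_s cos θ), so P = 435×9.81×(sin 31° + 0.41 cos 31°)/(cos 31° − 0.41 sin 31°) = 4270×0.8665/0.646 = 5720 N.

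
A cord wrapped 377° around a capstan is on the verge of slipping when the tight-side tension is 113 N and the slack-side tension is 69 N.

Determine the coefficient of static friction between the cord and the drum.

T₂/T₁ = e^{μβ} → μ = ln(T₂/T₁)/β.
β = 377° = 6.58 rad.
μ = ln(113/69)/6.58 = ln(1.638)/6.58 = 0.075.

μ ≈ 0.075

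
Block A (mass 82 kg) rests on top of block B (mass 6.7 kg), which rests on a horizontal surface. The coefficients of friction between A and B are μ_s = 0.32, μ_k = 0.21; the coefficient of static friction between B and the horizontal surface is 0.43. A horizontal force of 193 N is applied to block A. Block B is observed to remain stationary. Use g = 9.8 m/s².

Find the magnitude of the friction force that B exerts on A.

The normal force B exerts on A is simply A's weight, N₁ = 803.6 N.
So the A–B interface can sustain at most μ_s N₁ = 257.2 N of static friction.
P = 193 N is within that limit, so A and B move together (both at rest); the A–B friction is simply f₁ = P = 193 N.
By Newton's third law B feels 193 N forward from A. With B stationary, the floor's static friction on B balances it: f₂ = 193 N (well within μ_s(m_A+m_B)g = 373.8 N).

f ≈ 193 N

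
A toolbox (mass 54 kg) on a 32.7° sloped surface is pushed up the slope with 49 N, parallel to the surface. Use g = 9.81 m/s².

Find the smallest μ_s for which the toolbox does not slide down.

N = m g cos θ = 445.8 N.
Friction must make up the shortfall along the incline: f = m g sin θ − P = 286.2 − 49 = 237.2 N.
At the threshold f = μ_s N, so μ_s,min = 237.2/445.8 = 0.532.

μ_s,min ≈ 0.532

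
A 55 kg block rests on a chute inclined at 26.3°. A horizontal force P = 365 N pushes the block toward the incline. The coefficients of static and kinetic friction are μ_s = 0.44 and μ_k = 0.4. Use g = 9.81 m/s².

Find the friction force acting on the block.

f ≈ 88.2 N (down the incline)

Normal direction: N = m g cos θ + P sin θ = 645.4 N.
Along the incline, the net driving force (taking up-slope positive) is P cos θ − m g sin θ = 327.2 − 239.1 = 88.16 N, so equilibrium requires friction f = -88.16 N (down-slope).
Maximum static friction: μ_s N = 0.44 × 645.4 = 284 N.
|f_req| = 88.16 ≤ 284 N → the block is in equilibrium; friction equals the required value.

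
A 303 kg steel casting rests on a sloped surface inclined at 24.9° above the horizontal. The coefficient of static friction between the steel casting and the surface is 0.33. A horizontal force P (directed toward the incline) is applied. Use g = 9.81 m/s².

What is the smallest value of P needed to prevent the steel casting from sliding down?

P_min ≈ 346 N

The steel casting tends to slide down (tan θ > μ_s), so at the point of impending slip friction acts up-slope at its limit: f = μ_s N.
Perpendicular to the incline: N = m g cos θ + P sin θ.
Along the incline: P cos θ + μ_s N = m g sin θ, i.e. P cos θ + μ_s (m g cos θ + P sin θ) = m g sin θ.
Solving, P (cos θ + μ_s sin θ) = m g (sin θ − μ_s cos θ), so P = 2970×0.1217/1.046 = 346 N.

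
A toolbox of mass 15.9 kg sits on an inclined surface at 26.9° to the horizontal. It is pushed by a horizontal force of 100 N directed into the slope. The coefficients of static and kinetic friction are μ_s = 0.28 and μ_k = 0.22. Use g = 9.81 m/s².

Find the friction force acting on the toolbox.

f ≈ 18.6 N (down the incline)

Resolve perpendicular to the incline: N = m g cos θ + P sin θ = 15.9×9.81×cos 26.9° + 100×sin 26.9° = 184.3 N.
Along the incline, the net driving force (taking up-slope positive) is P cos θ − m g sin θ = 89.18 − 70.57 = 18.61 N, so equilibrium requires friction f = -18.61 N (down-slope).
Maximum static friction: μ_s N = 0.28 × 184.3 = 51.62 N.
Since 18.61 N is within the 51.62 N limit, the toolbox stays put and friction is exactly 18.6 N.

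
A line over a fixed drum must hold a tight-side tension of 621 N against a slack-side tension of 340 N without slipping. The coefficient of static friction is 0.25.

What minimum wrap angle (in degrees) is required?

T₂/T₁ = e^{μβ} → β = ln(T₂/T₁)/μ.
β = ln(621/340)/0.25 = 0.6024/0.25 = 2.41 rad.
In degrees: β = 2.41 × 180/π = 138°.

β_min ≈ 138°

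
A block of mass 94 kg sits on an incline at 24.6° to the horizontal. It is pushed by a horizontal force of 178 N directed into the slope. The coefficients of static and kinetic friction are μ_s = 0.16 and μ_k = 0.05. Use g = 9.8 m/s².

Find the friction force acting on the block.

The horizontal push has a component P sin θ into the surface, so N = m g cos θ + P sin θ = 837.6 + 74.1 = 911.7 N.
Along the incline, the net driving force (taking up-slope positive) is P cos θ − m g sin θ = 161.8 − 383.5 = -221.6 N, so equilibrium requires friction f = 221.6 N (up-slope).
Maximum static friction: μ_s N = 0.16 × 911.7 = 145.9 N.
The required 221.6 N exceeds the static limit, so the block slides down-slope and f = μ_k N = 0.05×911.7 = 45.6 N.

f ≈ 45.6 N (up the incline)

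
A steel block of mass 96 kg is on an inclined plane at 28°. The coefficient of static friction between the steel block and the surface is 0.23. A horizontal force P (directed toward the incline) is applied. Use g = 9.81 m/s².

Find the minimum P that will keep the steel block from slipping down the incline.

The steel block tends to slide down (tan θ > μ_s), so at the point of impending slip friction acts up-slope at its limit: f = μ_s N.
Perpendicular to the incline: N = m g cos θ + P sin θ.
Along the incline: P cos θ + μ_s N = m g sin θ, i.e. P cos θ + μ_s (m g cos θ + P sin θ) = m g sin θ.
Solving, P (cos θ + μ_s sin θ) = m g (sin θ − μ_s cos θ), so P = 942×0.2664/0.9909 = 253 N.

P_min ≈ 253 N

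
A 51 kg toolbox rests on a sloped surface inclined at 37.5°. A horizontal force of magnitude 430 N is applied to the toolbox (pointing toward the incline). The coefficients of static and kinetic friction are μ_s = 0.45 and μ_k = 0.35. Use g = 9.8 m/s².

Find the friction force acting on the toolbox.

f ≈ 36.9 N (down the incline)

Resolve perpendicular to the incline: N = m g cos θ + P sin θ = 51×9.8×cos 37.5° + 430×sin 37.5° = 658.3 N.
Along the incline, the net driving force (taking up-slope positive) is P cos θ − m g sin θ = 341.1 − 304.3 = 36.88 N, so equilibrium requires friction f = -36.88 N (down-slope).
The limit of static friction is μ_s N = 296.2 N.
Since 36.88 N is within the 296.2 N limit, the toolbox stays put and friction is exactly 36.9 N.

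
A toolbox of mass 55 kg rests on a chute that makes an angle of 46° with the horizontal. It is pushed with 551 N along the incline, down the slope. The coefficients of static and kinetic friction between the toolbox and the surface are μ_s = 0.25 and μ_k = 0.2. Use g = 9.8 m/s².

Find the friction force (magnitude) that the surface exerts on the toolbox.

Normal force: N = m g cos θ = 55 × 9.8 × cos 46° = 374.4 N.
Parallel to the incline, ΣF = 0 gives f = m g sin θ + P = 387.7 + 551 = 938.7 N (up-slope positive).
The static-friction ceiling is μ_s N = 0.25 × 374.4 = 93.61 N.
Since |938.7| > 93.61 N, static friction cannot hold it; the toolbox slides down the incline and kinetic friction applies: f = μ_k N = 0.2 × 374.4 = 74.9 N.

f ≈ 74.9 N (up the incline)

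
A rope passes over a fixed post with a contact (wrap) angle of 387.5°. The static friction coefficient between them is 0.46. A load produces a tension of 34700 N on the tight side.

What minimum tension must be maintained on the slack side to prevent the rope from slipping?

T_min ≈ 1550 N

Capstan equation at impending slip: T_tight/T_slack = e^{μβ}.
β = 387.5° = 6.763 rad; e^{μβ} = e^{0.46×6.763} = 22.44.
T_slack = T_tight / e^{μβ} = 34700 / 22.44 = 1550 N.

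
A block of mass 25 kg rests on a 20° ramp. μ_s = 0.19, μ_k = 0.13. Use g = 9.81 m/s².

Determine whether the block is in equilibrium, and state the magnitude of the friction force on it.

N = m g cos θ = 230 N.
Down-slope weight component: m g sin θ = 83.9 N.
μ_s N = 43.8 N.
83.9 > 43.8 N, so it slides; kinetic friction f = μ_k N = 0.13×230 = 30 N.

f ≈ 30 N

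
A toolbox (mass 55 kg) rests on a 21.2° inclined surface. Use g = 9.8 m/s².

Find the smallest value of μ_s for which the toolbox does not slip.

μ_s,min ≈ 0.388

At the slip threshold m g sin θ = μ_s m g cos θ, so μ_s,min = tan θ.
μ_s,min = tan 21.2° = 0.388.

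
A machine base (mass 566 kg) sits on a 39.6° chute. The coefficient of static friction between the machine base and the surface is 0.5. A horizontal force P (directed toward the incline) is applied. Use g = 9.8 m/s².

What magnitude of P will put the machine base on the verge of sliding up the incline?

At impending motion up the slope, friction acts down-slope at its limit: f = μ_s N.
Perpendicular to the incline: N = m g cos θ + P sin θ.
Along the incline: P cos θ = m g sin θ + μ_s N = m g sin θ + μ_s (m g cos θ + P sin θ).
Solving, P (cos θ − μ_s sin θ) = m g (sin θ + μ_s cos θ), so P = 566×9.8×(sin 39.6° + 0.5 cos 39.6°)/(cos 39.6° − 0.5 sin 39.6°) = 5550×1.023/0.4518 = 12600 N.

P ≈ 12600 N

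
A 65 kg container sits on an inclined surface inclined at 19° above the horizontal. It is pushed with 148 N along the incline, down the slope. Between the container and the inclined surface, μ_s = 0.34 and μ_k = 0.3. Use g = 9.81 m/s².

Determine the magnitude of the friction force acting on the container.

Perpendicular to the surface, N = m g cos θ = 65·9.81·cos 19° = 602.9 N.
Parallel to the incline, ΣF = 0 gives f = m g sin θ + P = 207.6 + 148 = 355.6 N (up-slope positive).
The static-friction ceiling is μ_s N = 0.34 × 602.9 = 205 N.
Since |355.6| > 205 N, static friction cannot hold it; the container slides down the incline and kinetic friction applies: f = μ_k N = 0.3 × 602.9 = 181 N.

f ≈ 181 N (up the incline)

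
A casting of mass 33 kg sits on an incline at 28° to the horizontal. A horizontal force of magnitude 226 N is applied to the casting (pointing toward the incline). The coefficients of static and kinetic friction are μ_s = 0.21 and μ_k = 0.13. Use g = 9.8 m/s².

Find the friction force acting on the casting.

The horizontal push has a component P sin θ into the surface, so N = m g cos θ + P sin θ = 285.5 + 106.1 = 391.6 N.
Along the incline, the net driving force (taking up-slope positive) is P cos θ − m g sin θ = 199.5 − 151.8 = 47.72 N, so equilibrium requires friction f = -47.72 N (down-slope).
The limit of static friction is μ_s N = 82.25 N.
Since 47.72 N is within the 82.25 N limit, the casting stays put and friction is exactly 47.7 N.

f ≈ 47.7 N (down the incline)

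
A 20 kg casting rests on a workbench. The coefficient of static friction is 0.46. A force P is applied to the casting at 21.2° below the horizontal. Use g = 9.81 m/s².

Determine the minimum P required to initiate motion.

N = m g + P sin α (the push presses the casting into the workbench).
At impending slip, P cos α = μ_s N = μ_s (m g + P sin α).
Solving: P (cos α − μ_s sin α) = μ_s m g → P = 0.46×196/(cos 21.2° − 0.46 sin 21.2°) = 90.3/0.766 = 118 N.

P ≈ 118 N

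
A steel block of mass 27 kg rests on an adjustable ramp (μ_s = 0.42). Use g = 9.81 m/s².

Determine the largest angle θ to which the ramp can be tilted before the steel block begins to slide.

At the slip threshold, m g sin θ = μ_s · m g cos θ, so tan θ = μ_s.
θ_max = arctan(0.42) = 22.8°.

θ_max ≈ 22.8°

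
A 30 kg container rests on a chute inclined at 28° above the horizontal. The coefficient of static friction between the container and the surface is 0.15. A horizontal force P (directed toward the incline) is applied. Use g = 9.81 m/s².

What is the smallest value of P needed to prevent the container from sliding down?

The container tends to slide down (tan θ > μ_s), so at the point of impending slip friction acts up-slope at its limit: f = μ_s N.
Perpendicular to the incline: N = m g cos θ + P sin θ.
Along the incline: P cos θ + μ_s N = m g sin θ, i.e. P cos θ + μ_s (m g cos θ + P sin θ) = m g sin θ.
Solving, P (cos θ + μ_s sin θ) = m g (sin θ − μ_s cos θ), so P = 294×0.337/0.9534 = 104 N.

P_min ≈ 104 N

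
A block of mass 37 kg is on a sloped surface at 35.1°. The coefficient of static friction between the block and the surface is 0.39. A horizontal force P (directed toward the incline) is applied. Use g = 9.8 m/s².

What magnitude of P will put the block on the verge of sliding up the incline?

At impending motion up the slope, friction acts down-slope at its limit: f = μ_s N.
Perpendicular to the incline: N = m g cos θ + P sin θ.
Along the incline: P cos θ = m g sin θ + μ_s N = m g sin θ + μ_s (m g cos θ + P sin θ).
Solving, P (cos θ − μ_s sin θ) = m g (sin θ + μ_s cos θ), so P = 37×9.8×(sin 35.1° + 0.39 cos 35.1°)/(cos 35.1° − 0.39 sin 35.1°) = 363×0.8941/0.5939 = 546 N.

P ≈ 546 N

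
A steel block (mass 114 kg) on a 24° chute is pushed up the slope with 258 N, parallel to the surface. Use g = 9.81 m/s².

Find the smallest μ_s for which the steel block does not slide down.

N = m g cos θ = 1022 N.
Friction must make up the shortfall along the incline: f = m g sin θ − P = 454.9 − 258 = 196.9 N.
At the threshold f = μ_s N, so μ_s,min = 196.9/1022 = 0.193.

μ_s,min ≈ 0.193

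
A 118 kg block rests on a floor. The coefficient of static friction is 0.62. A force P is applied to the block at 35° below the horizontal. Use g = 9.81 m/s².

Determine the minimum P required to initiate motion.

N = m g + P sin α (the push presses the block into the floor).
At impending slip, P cos α = μ_s N = μ_s (m g + P sin α).
Solving: P (cos α − μ_s sin α) = μ_s m g → P = 0.62×1160/(cos 35° − 0.62 sin 35°) = 718/0.4635 = 1550 N.

P ≈ 1550 N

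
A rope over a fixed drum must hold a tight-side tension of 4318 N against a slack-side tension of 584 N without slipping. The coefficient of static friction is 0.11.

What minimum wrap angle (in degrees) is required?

β_min ≈ 1040°

T₂/T₁ = e^{μβ} → β = ln(T₂/T₁)/μ.
β = ln(4318/584)/0.11 = 2.001/0.11 = 18.19 rad.
In degrees: β = 18.19 × 180/π = 1040°.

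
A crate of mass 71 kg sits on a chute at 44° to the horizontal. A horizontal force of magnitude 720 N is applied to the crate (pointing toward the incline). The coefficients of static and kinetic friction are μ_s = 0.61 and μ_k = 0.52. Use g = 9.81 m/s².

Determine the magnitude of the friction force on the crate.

f ≈ 34.1 N (down the incline)

Normal direction: N = m g cos θ + P sin θ = 1001 N.
Along the incline, the net driving force (taking up-slope positive) is P cos θ − m g sin θ = 517.9 − 483.8 = 34.09 N, so equilibrium requires friction f = -34.09 N (down-slope).
The limit of static friction is μ_s N = 610.7 N.
Since 34.09 N is within the 610.7 N limit, the crate stays put and friction is exactly 34.1 N.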